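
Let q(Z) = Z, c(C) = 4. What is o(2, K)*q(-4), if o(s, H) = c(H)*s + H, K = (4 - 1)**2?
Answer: -68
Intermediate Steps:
K = 9 (K = 3**2 = 9)
o(s, H) = H + 4*s (o(s, H) = 4*s + H = H + 4*s)
o(2, K)*q(-4) = (9 + 4*2)*(-4) = (9 + 8)*(-4) = 17*(-4) = -68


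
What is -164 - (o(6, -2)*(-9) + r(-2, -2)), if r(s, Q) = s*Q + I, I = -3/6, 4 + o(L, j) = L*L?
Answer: 241/2 ≈ 120.50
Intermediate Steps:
o(L, j) = -4 + L**2 (o(L, j) = -4 + L*L = -4 + L**2)
I = -1/2 (I = -3*1/6 = -1/2 ≈ -0.50000)
r(s, Q) = -1/2 + Q*s (r(s, Q) = s*Q - 1/2 = Q*s - 1/2 = -1/2 + Q*s)
-164 - (o(6, -2)*(-9) + r(-2, -2)) = -164 - ((-4 + 6**2)*(-9) + (-1/2 - 2*(-2))) = -164 - ((-4 + 36)*(-9) + (-1/2 + 4)) = -164 - (32*(-9) + 7/2) = -164 - (-288 + 7/2) = -164 - 1*(-569/2) = -164 + 569/2 = 241/2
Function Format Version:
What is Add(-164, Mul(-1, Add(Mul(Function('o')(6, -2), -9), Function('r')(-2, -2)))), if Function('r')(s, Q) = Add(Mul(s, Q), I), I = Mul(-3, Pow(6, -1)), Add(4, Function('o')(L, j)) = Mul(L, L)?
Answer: Rational(241, 2) ≈ 120.50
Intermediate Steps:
Function('o')(L, j) = Add(-4, Pow(L, 2)) (Function('o')(L, j) = Add(-4, Mul(L, L)) = Add(-4, Pow(L, 2)))
I = Rational(-1, 2) (I = Mul(-3, Rational(1, 6)) = Rational(-1, 2) ≈ -0.50000)
Function('r')(s, Q) = Add(Rational(-1, 2), Mul(Q, s)) (Function('r')(s, Q) = Add(Mul(s, Q), Rational(-1, 2)) = Add(Mul(Q, s), Rational(-1, 2)) = Add(Rational(-1, 2), Mul(Q, s)))
Add(-164, Mul(-1, Add(Mul(Function('o')(6, -2), -9), Function('r')(-2, -2)))) = Add(-164, Mul(-1, Add(Mul(Add(-4, Pow(6, 2)), -9), Add(Rational(-1, 2), Mul(-2, -2))))) = Add(-164, Mul(-1, Add(Mul(Add(-4, 36), -9), Add(Rational(-1, 2), 4)))) = Add(-164, Mul(-1, Add(Mul(32, -9), Rational(7, 2)))) = Add(-164, Mul(-1, Add(-288, Rational(7, 2)))) = Add(-164, Mul(-1, Rational(-569, 2))) = Add(-164, Rational(569, 2)) = Rational(241, 2)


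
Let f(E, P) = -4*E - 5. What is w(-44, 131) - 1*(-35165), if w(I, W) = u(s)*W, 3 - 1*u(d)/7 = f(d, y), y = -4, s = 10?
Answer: 79181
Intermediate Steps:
f(E, P) = -5 - 4*E
u(d) = 56 + 28*d (u(d) = 21 - 7*(-5 - 4*d) = 21 + (35 + 28*d) = 56 + 28*d)
w(I, W) = 336*W (w(I, W) = (56 + 28*10)*W = (56 + 280)*W = 336*W)
w(-44, 131) - 1*(-35165) = 336*131 - 1*(-35165) = 44016 + 35165 = 79181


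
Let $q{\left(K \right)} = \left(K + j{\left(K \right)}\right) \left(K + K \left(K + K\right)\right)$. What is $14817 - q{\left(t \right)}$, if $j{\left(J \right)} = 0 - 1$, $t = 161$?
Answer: $-8305663$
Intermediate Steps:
$j{\left(J \right)} = -1$ ($j{\left(J \right)} = 0 - 1 = -1$)
$q{\left(K \right)} = \left(-1 + K\right) \left(K + 2 K^{2}\right)$ ($q{\left(K \right)} = \left(K - 1\right) \left(K + K \left(K + K\right)\right) = \left(-1 + K\right) \left(K + K 2 K\right) = \left(-1 + K\right) \left(K + 2 K^{2}\right)$)
$14817 - q{\left(t \right)} = 14817 - 161 \left(-1 - 161 + 2 \cdot 161^{2}\right) = 14817 - 161 \left(-1 - 161 + 2 \cdot 25921\right) = 14817 - 161 \left(-1 - 161 + 51842\right) = 14817 - 161 \cdot 51680 = 14817 - 8320480 = -8305663$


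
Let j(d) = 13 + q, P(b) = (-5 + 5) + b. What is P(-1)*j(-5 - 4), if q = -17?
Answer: 4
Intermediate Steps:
P(b) = b (P(b) = 0 + b = b)
j(d) = -4 (j(d) = 13 - 17 = -4)
P(-1)*j(-5 - 4) = -1*(-4) = 4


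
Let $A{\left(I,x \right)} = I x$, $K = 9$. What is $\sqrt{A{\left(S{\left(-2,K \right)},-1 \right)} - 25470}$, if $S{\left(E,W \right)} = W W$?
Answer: $3 i \sqrt{2839} \approx 159.85 i$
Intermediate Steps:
$S{\left(E,W \right)} = W^{2}$
$\sqrt{A{\left(S{\left(-2,K \right)},-1 \right)} - 25470} = \sqrt{9^{2} \left(-1\right) - 25470} = \sqrt{81 \left(-1\right) - 25470} = \sqrt{-81 - 25470} = \sqrt{-25551} = 3 i \sqrt{2839}$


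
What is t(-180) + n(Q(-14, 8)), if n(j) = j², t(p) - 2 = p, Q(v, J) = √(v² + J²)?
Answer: 82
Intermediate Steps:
Q(v, J) = √(J² + v²)
t(p) = 2 + p
t(-180) + n(Q(-14, 8)) = (2 - 180) + (√(8² + (-14)²))² = -178 + (√(64 + 196))² = -178 + (√260)² = -178 + (2*√65)² = -178 + 260 = 82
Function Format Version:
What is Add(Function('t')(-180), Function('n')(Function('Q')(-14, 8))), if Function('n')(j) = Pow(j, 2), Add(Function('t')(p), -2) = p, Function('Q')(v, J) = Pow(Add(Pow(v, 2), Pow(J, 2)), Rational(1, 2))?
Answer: 82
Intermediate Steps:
Function('Q')(v, J) = Pow(Add(Pow(J, 2), Pow(v, 2)), Rational(1, 2))
Function('t')(p) = Add(2, p)
Add(Function('t')(-180), Function('n')(Function('Q')(-14, 8))) = Add(Add(2, -180), Pow(Pow(Add(Pow(8, 2), Pow(-14, 2)), Rational(1, 2)), 2)) = Add(-178, Pow(Pow(Add(64, 196), Rational(1, 2)), 2)) = Add(-178, Pow(Pow(260, Rational(1, 2)), 2)) = Add(-178, Pow(Mul(2, Pow(65, Rational(1, 2))), 2)) = Add(-178, 260) = 82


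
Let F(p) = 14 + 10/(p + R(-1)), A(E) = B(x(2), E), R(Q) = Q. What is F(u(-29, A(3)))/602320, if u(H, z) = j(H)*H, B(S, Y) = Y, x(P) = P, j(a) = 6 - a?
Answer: 7107/305978560 ≈ 2.3227e-5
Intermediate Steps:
A(E) = E
u(H, z) = H*(6 - H) (u(H, z) = (6 - H)*H = H*(6 - H))
F(p) = 14 + 10/(-1 + p) (F(p) = 14 + 10/(p - 1) = 14 + 10/(-1 + p))
F(u(-29, A(3)))/602320 = (2*(-2 + 7*(-29*(6 - 1*(-29))))/(-1 - 29*(6 - 1*(-29))))/602320 = (2*(-2 + 7*(-29*(6 + 29)))/(-1 - 29*(6 + 29)))*(1/602320) = (2*(-2 + 7*(-29*35))/(-1 - 29*35))*(1/602320) = (2*(-2 + 7*(-1015))/(-1 - 1015))*(1/602320) = (2*(-2 - 7105)/(-1016))*(1/602320) = (2*(-1/1016)*(-7107))*(1/602320) = (7107/508)*(1/602320) = 7107/305978560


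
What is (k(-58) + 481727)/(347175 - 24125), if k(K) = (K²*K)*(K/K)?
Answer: 8189/9230 ≈ 0.88722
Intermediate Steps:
k(K) = K³ (k(K) = K³*1 = K³)
(k(-58) + 481727)/(347175 - 24125) = ((-58)³ + 481727)/(347175 - 24125) = (-195112 + 481727)/323050 = 286615*(1/323050) = 8189/9230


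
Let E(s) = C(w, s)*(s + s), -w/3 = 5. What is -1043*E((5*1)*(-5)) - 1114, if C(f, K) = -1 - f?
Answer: 728986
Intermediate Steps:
w = -15 (w = -3*5 = -15)
E(s) = 28*s (E(s) = (-1 - 1*(-15))*(s + s) = (-1 + 15)*(2*s) = 14*(2*s) = 28*s)
-1043*E((5*1)*(-5)) - 1114 = -29204*(5*1)*(-5) - 1114 = -29204*5*(-5) - 1114 = -29204*(-25) - 1114 = -1043*(-700) - 1114 = 730100 - 1114 = 728986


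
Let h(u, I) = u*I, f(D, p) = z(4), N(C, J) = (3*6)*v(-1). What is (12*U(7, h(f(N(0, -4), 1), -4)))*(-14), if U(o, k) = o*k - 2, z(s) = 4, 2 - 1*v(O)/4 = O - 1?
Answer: 19152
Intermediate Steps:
v(O) = 12 - 4*O (v(O) = 8 - 4*(O - 1) = 8 - 4*(-1 + O) = 8 + (4 - 4*O) = 12 - 4*O)
N(C, J) = 288 (N(C, J) = (3*6)*(12 - 4*(-1)) = 18*(12 + 4) = 18*16 = 288)
f(D, p) = 4
h(u, I) = I*u
U(o, k) = -2 + k*o (U(o, k) = k*o - 2 = -2 + k*o)
(12*U(7, h(f(N(0, -4), 1), -4)))*(-14) = (12*(-2 - 4*4*7))*(-14) = (12*(-2 - 16*7))*(-14) = (12*(-2 - 112))*(-14) = (12*(-114))*(-14) = -1368*(-14) = 19152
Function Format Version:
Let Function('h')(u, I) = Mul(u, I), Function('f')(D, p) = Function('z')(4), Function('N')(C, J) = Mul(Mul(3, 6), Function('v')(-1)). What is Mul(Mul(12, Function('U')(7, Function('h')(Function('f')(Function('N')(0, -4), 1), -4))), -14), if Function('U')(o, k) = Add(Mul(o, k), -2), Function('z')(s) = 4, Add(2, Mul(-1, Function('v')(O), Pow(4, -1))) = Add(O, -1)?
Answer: 19152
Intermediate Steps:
Function('v')(O) = Add(12, Mul(-4, O)) (Function('v')(O) = Add(8, Mul(-4, Add(O, -1))) = Add(8, Mul(-4, Add(-1, O))) = Add(8, Add(4, Mul(-4, O))) = Add(12, Mul(-4, O)))
Function('N')(C, J) = 288 (Function('N')(C, J) = Mul(Mul(3, 6), Add(12, Mul(-4, -1))) = Mul(18, Add(12, 4)) = Mul(18, 16) = 288)
Function('f')(D, p) = 4
Function('h')(u, I) = Mul(I, u)
Function('U')(o, k) = Add(-2, Mul(k, o)) (Function('U')(o, k) = Add(Mul(k, o), -2) = Add(-2, Mul(k, o)))
Mul(Mul(12, Function('U')(7, Function('h')(Function('f')(Function('N')(0, -4), 1), -4))), -14) = Mul(Mul(12, Add(-2, Mul(Mul(-4, 4), 7))), -14) = Mul(Mul(12, Add(-2, Mul(-16, 7))), -14) = Mul(Mul(12, Add(-2, -112)), -14) = Mul(Mul(12, -114), -14) = Mul(-1368, -14) = 19152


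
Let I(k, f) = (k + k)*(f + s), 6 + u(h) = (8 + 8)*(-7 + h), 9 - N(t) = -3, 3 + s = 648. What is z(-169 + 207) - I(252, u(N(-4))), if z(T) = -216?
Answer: -362592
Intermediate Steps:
s = 645 (s = -3 + 648 = 645)
N(t) = 12 (N(t) = 9 - 1*(-3) = 9 + 3 = 12)
u(h) = -118 + 16*h (u(h) = -6 + (8 + 8)*(-7 + h) = -6 + 16*(-7 + h) = -6 + (-112 + 16*h) = -118 + 16*h)
I(k, f) = 2*k*(645 + f) (I(k, f) = (k + k)*(f + 645) = (2*k)*(645 + f) = 2*k*(645 + f))
z(-169 + 207) - I(252, u(N(-4))) = -216 - 2*252*(645 + (-118 + 16*12)) = -216 - 2*252*(645 + (-118 + 192)) = -216 - 2*252*(645 + 74) = -216 - 2*252*719 = -216 - 1*362376 = -216 - 362376 = -362592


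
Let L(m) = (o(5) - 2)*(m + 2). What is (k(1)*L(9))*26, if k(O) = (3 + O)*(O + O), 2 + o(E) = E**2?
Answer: 48048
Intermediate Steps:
o(E) = -2 + E**2
L(m) = 42 + 21*m (L(m) = ((-2 + 5**2) - 2)*(m + 2) = ((-2 + 25) - 2)*(2 + m) = (23 - 2)*(2 + m) = 21*(2 + m) = 42 + 21*m)
k(O) = 2*O*(3 + O) (k(O) = (3 + O)*(2*O) = 2*O*(3 + O))
(k(1)*L(9))*26 = ((2*1*(3 + 1))*(42 + 21*9))*26 = ((2*1*4)*(42 + 189))*26 = (8*231)*26 = 1848*26 = 48048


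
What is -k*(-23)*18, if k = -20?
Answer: -8280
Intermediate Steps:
-k*(-23)*18 = -(-20*(-23))*18 = -460*18 = -1*8280 = -8280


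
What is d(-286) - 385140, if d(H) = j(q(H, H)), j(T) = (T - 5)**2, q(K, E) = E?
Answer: -300459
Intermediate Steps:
j(T) = (-5 + T)**2
d(H) = (-5 + H)**2
d(-286) - 385140 = (-5 - 286)**2 - 385140 = (-291)**2 - 385140 = 84681 - 385140 = -300459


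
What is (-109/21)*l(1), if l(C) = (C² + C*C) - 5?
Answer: 109/7 ≈ 15.571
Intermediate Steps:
l(C) = -5 + 2*C² (l(C) = (C² + C²) - 5 = 2*C² - 5 = -5 + 2*C²)
(-109/21)*l(1) = (-109/21)*(-5 + 2*1²) = (-109*1/21)*(-5 + 2*1) = -109*(-5 + 2)/21 = -109/21*(-3) = 109/7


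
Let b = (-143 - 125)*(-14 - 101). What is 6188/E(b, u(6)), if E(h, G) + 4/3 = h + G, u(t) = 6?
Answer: 9282/46237 ≈ 0.20075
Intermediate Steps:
b = 30820 (b = -268*(-115) = 30820)
E(h, G) = -4/3 + G + h (E(h, G) = -4/3 + (h + G) = -4/3 + (G + h) = -4/3 + G + h)
6188/E(b, u(6)) = 6188/(-4/3 + 6 + 30820) = 6188/(92474/3) = 6188*(3/92474) = 9282/46237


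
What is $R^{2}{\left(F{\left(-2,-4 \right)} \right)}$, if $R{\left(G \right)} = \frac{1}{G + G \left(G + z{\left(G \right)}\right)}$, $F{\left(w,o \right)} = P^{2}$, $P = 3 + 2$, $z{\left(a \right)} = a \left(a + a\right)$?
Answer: $\frac{1}{1017610000} \approx 9.8269 \cdot 10^{-10}$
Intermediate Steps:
$z{\left(a \right)} = 2 a^{2}$ ($z{\left(a \right)} = a 2 a = 2 a^{2}$)
$P = 5$
$F{\left(w,o \right)} = 25$ ($F{\left(w,o \right)} = 5^{2} = 25$)
$R{\left(G \right)} = \frac{1}{G + G \left(G + 2 G^{2}\right)}$
$R^{2}{\left(F{\left(-2,-4 \right)} \right)} = \left(\frac{1}{25 \left(1 + 25 + 2 \cdot 25^{2}\right)}\right)^{2} = \left(\frac{1}{25 \left(1 + 25 + 2 \cdot 625\right)}\right)^{2} = \left(\frac{1}{25 \left(1 + 25 + 1250\right)}\right)^{2} = \left(\frac{1}{25 \cdot 1276}\right)^{2} = \left(\frac{1}{25} \cdot \frac{1}{1276}\right)^{2} = \left(\frac{1}{31900}\right)^{2} = \frac{1}{1017610000}$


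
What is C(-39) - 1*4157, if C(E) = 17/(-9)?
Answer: -37430/9 ≈ -4158.9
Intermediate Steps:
C(E) = -17/9 (C(E) = 17*(-⅑) = -17/9)
C(-39) - 1*4157 = -17/9 - 1*4157 = -17/9 - 4157 = -37430/9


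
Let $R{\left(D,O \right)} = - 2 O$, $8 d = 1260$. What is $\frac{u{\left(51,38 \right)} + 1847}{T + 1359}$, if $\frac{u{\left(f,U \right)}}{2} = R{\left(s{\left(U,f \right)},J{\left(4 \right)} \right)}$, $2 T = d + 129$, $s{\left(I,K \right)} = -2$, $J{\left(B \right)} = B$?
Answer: $\frac{7324}{6009} \approx 1.2188$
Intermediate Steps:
$d = \frac{315}{2}$ ($d = \frac{1}{8} \cdot 1260 = \frac{315}{2} \approx 157.5$)
$T = \frac{573}{4}$ ($T = \frac{\frac{315}{2} + 129}{2} = \frac{1}{2} \cdot \frac{573}{2} = \frac{573}{4} \approx 143.25$)
$u{\left(f,U \right)} = -16$ ($u{\left(f,U \right)} = 2 \left(\left(-2\right) 4\right) = 2 \left(-8\right) = -16$)
$\frac{u{\left(51,38 \right)} + 1847}{T + 1359} = \frac{-16 + 1847}{\frac{573}{4} + 1359} = \frac{1831}{\frac{6009}{4}} = 1831 \cdot \frac{4}{6009} = \frac{7324}{6009}$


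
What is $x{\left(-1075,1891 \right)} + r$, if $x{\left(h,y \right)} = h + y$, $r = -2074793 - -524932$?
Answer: $-1549045$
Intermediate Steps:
$r = -1549861$ ($r = -2074793 + 524932 = -1549861$)
$x{\left(-1075,1891 \right)} + r = \left(-1075 + 1891\right) - 1549861 = 816 - 1549861 = -1549045$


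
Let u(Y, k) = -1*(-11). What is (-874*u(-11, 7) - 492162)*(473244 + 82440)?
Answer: -278828894784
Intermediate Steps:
u(Y, k) = 11
(-874*u(-11, 7) - 492162)*(473244 + 82440) = (-874*11 - 492162)*(473244 + 82440) = (-9614 - 492162)*555684 = -501776*555684 = -278828894784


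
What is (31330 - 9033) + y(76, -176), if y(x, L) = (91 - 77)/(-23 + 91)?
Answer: 758105/34 ≈ 22297.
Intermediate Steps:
y(x, L) = 7/34 (y(x, L) = 14/68 = 14*(1/68) = 7/34)
(31330 - 9033) + y(76, -176) = (31330 - 9033) + 7/34 = 22297 + 7/34 = 758105/34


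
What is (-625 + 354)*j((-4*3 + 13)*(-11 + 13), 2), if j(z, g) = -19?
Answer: 5149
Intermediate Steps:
(-625 + 354)*j((-4*3 + 13)*(-11 + 13), 2) = (-625 + 354)*(-19) = -271*(-19) = 5149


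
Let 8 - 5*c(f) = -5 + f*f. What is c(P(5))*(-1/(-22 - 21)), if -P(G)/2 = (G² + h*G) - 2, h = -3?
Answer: -243/215 ≈ -1.1302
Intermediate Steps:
P(G) = 4 - 2*G² + 6*G (P(G) = -2*((G² - 3*G) - 2) = -2*(-2 + G² - 3*G) = 4 - 2*G² + 6*G)
c(f) = 13/5 - f²/5 (c(f) = 8/5 - (-5 + f*f)/5 = 8/5 - (-5 + f²)/5 = 8/5 + (1 - f²/5) = 13/5 - f²/5)
c(P(5))*(-1/(-22 - 21)) = (13/5 - (4 - 2*5² + 6*5)²/5)*(-1/(-22 - 21)) = (13/5 - (4 - 2*25 + 30)²/5)*(-1/(-43)) = (13/5 - (4 - 50 + 30)²/5)*(-1*(-1/43)) = (13/5 - ⅕*(-16)²)*(1/43) = (13/5 - ⅕*256)*(1/43) = (13/5 - 256/5)*(1/43) = -243/5*1/43 = -243/215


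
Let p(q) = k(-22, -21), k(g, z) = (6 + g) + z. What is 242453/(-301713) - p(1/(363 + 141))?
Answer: 10920928/301713 ≈ 36.196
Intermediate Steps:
k(g, z) = 6 + g + z
p(q) = -37 (p(q) = 6 - 22 - 21 = -37)
242453/(-301713) - p(1/(363 + 141)) = 242453/(-301713) - 1*(-37) = 242453*(-1/301713) + 37 = -242453/301713 + 37 = 10920928/301713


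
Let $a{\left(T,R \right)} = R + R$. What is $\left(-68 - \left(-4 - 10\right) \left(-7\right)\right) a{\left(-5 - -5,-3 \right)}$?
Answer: $996$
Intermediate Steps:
$a{\left(T,R \right)} = 2 R$
$\left(-68 - \left(-4 - 10\right) \left(-7\right)\right) a{\left(-5 - -5,-3 \right)} = \left(-68 - \left(-4 - 10\right) \left(-7\right)\right) 2 \left(-3\right) = \left(-68 - \left(-14\right) \left(-7\right)\right) \left(-6\right) = \left(-68 - 98\right) \left(-6\right) = \left(-166\right) \left(-6\right) = 996$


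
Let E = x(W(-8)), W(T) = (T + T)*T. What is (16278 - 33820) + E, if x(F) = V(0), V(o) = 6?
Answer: -17536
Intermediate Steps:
W(T) = 2*T² (W(T) = (2*T)*T = 2*T²)
x(F) = 6
E = 6
(16278 - 33820) + E = (16278 - 33820) + 6 = -17542 + 6 = -17536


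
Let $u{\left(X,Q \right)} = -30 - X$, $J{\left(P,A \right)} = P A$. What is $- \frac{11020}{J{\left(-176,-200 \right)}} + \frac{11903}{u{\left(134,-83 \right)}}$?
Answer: $- \frac{5259911}{72160} \approx -72.892$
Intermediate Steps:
$J{\left(P,A \right)} = A P$
$- \frac{11020}{J{\left(-176,-200 \right)}} + \frac{11903}{u{\left(134,-83 \right)}} = - \frac{11020}{\left(-200\right) \left(-176\right)} + \frac{11903}{-30 - 134} = - \frac{11020}{35200} + \frac{11903}{-30 - 134} = \left(-11020\right) \frac{1}{35200} + \frac{11903}{-164} = - \frac{551}{1760} + 11903 \left(- \frac{1}{164}\right) = - \frac{551}{1760} - \frac{11903}{164} = - \frac{5259911}{72160}$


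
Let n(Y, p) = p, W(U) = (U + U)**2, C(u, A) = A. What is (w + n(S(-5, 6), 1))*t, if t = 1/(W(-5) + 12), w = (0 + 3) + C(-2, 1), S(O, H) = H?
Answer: 5/112 ≈ 0.044643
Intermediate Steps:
W(U) = 4*U**2 (W(U) = (2*U)**2 = 4*U**2)
w = 4 (w = (0 + 3) + 1 = 3 + 1 = 4)
t = 1/112 (t = 1/(4*(-5)**2 + 12) = 1/(4*25 + 12) = 1/(100 + 12) = 1/112 ≈ 0.0089286)
(w + n(S(-5, 6), 1))*t = (4 + 1)*(1/112) = 5*(1/112) = 5/112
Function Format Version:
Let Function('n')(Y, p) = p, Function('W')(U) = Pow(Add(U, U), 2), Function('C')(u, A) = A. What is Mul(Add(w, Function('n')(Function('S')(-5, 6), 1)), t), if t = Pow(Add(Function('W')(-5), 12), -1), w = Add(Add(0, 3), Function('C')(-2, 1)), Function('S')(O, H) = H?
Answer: Rational(5, 112) ≈ 0.044643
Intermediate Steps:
Function('W')(U) = Mul(4, Pow(U, 2)) (Function('W')(U) = Pow(Mul(2, U), 2) = Mul(4, Pow(U, 2)))
w = 4 (w = Add(Add(0, 3), 1) = Add(3, 1) = 4)
t = Rational(1, 112) (t = Pow(Add(Mul(4, Pow(-5, 2)), 12), -1) = Pow(Add(Mul(4, 25), 12), -1) = Pow(Add(100, 12), -1) = Pow(112, -1) = Rational(1, 112) ≈ 0.0089286)
Mul(Add(w, Function('n')(Function('S')(-5, 6), 1)), t) = Mul(Add(4, 1), Rational(1, 112)) = Mul(5, Rational(1, 112)) = Rational(5, 112)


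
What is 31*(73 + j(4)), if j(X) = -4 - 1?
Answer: 2108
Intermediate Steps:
j(X) = -5
31*(73 + j(4)) = 31*(73 - 5) = 31*68 = 2108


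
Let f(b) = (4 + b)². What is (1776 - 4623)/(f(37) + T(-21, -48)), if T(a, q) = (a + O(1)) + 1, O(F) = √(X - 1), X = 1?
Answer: -2847/1661 ≈ -1.7140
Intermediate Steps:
O(F) = 0 (O(F) = √(1 - 1) = √0 = 0)
T(a, q) = 1 + a (T(a, q) = (a + 0) + 1 = a + 1 = 1 + a)
(1776 - 4623)/(f(37) + T(-21, -48)) = (1776 - 4623)/((4 + 37)² + (1 - 21)) = -2847/(41² - 20) = -2847/(1681 - 20) = -2847/1661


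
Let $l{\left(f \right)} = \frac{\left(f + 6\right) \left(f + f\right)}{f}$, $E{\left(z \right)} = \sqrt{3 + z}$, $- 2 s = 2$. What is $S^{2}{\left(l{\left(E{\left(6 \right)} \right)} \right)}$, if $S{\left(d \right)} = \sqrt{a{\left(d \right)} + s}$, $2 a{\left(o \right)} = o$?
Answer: $8$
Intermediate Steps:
$a{\left(o \right)} = \frac{o}{2}$
$s = -1$ ($s = \left(- \frac{1}{2}\right) 2 = -1$)
$l{\left(f \right)} = 12 + 2 f$ ($l{\left(f \right)} = \frac{\left(6 + f\right) 2 f}{f} = \frac{2 f \left(6 + f\right)}{f} = 12 + 2 f$)
$S{\left(d \right)} = \sqrt{-1 + \frac{d}{2}}$ ($S{\left(d \right)} = \sqrt{\frac{d}{2} - 1} = \sqrt{-1 + \frac{d}{2}}$)
$S^{2}{\left(l{\left(E{\left(6 \right)} \right)} \right)} = \left(\frac{\sqrt{-4 + 2 \left(12 + 2 \sqrt{3 + 6}\right)}}{2}\right)^{2} = \left(\frac{\sqrt{-4 + 2 \left(12 + 2 \sqrt{9}\right)}}{2}\right)^{2} = \left(\frac{\sqrt{-4 + 2 \left(12 + 2 \cdot 3\right)}}{2}\right)^{2} = \left(\frac{\sqrt{-4 + 2 \left(12 + 6\right)}}{2}\right)^{2} = \left(\frac{\sqrt{-4 + 2 \cdot 18}}{2}\right)^{2} = \left(\frac{\sqrt{-4 + 36}}{2}\right)^{2} = \left(\frac{\sqrt{32}}{2}\right)^{2} = \left(\frac{4 \sqrt{2}}{2}\right)^{2} = \left(2 \sqrt{2}\right)^{2} = 8$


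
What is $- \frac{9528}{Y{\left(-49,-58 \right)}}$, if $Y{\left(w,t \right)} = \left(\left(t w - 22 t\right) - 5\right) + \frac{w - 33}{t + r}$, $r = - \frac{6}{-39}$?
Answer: $- \frac{3582528}{1547021} \approx -2.3158$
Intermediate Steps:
$r = \frac{2}{13}$ ($r = \left(-6\right) \left(- \frac{1}{39}\right) = \frac{2}{13} \approx 0.15385$)
$Y{\left(w,t \right)} = -5 - 22 t + t w + \frac{-33 + w}{\frac{2}{13} + t}$ ($Y{\left(w,t \right)} = \left(\left(t w - 22 t\right) - 5\right) + \frac{w - 33}{t + \frac{2}{13}} = \left(\left(- 22 t + t w\right) - 5\right) + \frac{-33 + w}{\frac{2}{13} + t} = \left(-5 - 22 t + t w\right) + \frac{-33 + w}{\frac{2}{13} + t} = -5 - 22 t + t w + \frac{-33 + w}{\frac{2}{13} + t}$)
$- \frac{9528}{Y{\left(-49,-58 \right)}} = - \frac{9528}{\frac{1}{2 + 13 \left(-58\right)} \left(-439 - 286 \left(-58\right)^{2} - -6322 + 13 \left(-49\right) + 2 \left(-58\right) \left(-49\right) + 13 \left(-49\right) \left(-58\right)^{2}\right)} = - \frac{9528}{\frac{1}{2 - 754} \left(-439 - 962104 + 6322 - 637 + 5684 + 13 \left(-49\right) 3364\right)} = - \frac{9528}{\frac{1}{-752} \left(-439 - 962104 + 6322 - 637 + 5684 - 2142868\right)} = - \frac{9528}{\left(- \frac{1}{752}\right) \left(-3094042\right)} = - \frac{9528}{\frac{1547021}{376}} = \left(-9528\right) \frac{376}{1547021} = - \frac{3582528}{1547021}$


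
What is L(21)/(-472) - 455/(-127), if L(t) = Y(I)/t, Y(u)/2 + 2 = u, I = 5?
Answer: 751533/209804 ≈ 3.5821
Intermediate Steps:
Y(u) = -4 + 2*u
L(t) = 6/t (L(t) = (-4 + 2*5)/t = (-4 + 10)/t = 6/t)
L(21)/(-472) - 455/(-127) = (6/21)/(-472) - 455/(-127) = (6*(1/21))*(-1/472) - 455*(-1/127) = (2/7)*(-1/472) + 455/127 = -1/1652 + 455/127 = 751533/209804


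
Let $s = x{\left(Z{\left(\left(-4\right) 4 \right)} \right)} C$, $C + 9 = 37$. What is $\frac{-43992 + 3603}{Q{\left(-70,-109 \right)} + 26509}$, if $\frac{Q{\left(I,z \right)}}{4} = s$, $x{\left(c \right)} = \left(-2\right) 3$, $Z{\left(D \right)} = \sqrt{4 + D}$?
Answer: $- \frac{40389}{25837} \approx -1.5632$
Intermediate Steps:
$C = 28$ ($C = -9 + 37 = 28$)
$x{\left(c \right)} = -6$
$s = -168$ ($s = \left(-6\right) 28 = -168$)
$Q{\left(I,z \right)} = -672$ ($Q{\left(I,z \right)} = 4 \left(-168\right) = -672$)
$\frac{-43992 + 3603}{Q{\left(-70,-109 \right)} + 26509} = \frac{-43992 + 3603}{-672 + 26509} = - \frac{40389}{25837}$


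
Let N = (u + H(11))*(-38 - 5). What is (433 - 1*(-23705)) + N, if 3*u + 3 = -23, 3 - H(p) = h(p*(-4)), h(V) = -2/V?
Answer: 1609319/66 ≈ 24384.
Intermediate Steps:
H(p) = 3 - 1/(2*p) (H(p) = 3 - (-2)/(p*(-4)) = 3 - (-2)/((-4*p)) = 3 - (-2)*(-1/(4*p)) = 3 - 1/(2*p))
u = -26/3 (u = -1 + (⅓)*(-23) = -1 - 23/3 = -26/3 ≈ -8.6667)
N = 16211/66 (N = (-26/3 + (3 - ½/11))*(-38 - 5) = (-26/3 + (3 - ½*1/11))*(-43) = (-26/3 + (3 - 1/22))*(-43) = (-26/3 + 65/22)*(-43) = -377/66*(-43) = 16211/66 ≈ 245.62)
(433 - 1*(-23705)) + N = (433 - 1*(-23705)) + 16211/66 = (433 + 23705) + 16211/66 = 24138 + 16211/66 = 1609319/66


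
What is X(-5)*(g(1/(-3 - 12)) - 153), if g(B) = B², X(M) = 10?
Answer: -68848/45 ≈ -1530.0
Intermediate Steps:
X(-5)*(g(1/(-3 - 12)) - 153) = 10*((1/(-3 - 12))² - 153) = 10*((1/(-15))² - 153) = 10*((-1/15)² - 153) = 10*(1/225 - 153) = 10*(-34424/225) = -68848/45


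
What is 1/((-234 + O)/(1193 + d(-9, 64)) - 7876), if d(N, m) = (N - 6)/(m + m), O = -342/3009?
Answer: -153147067/1206216356140 ≈ -0.00012696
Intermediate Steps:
O = -114/1003 (O = -342*1/3009 = -114/1003 ≈ -0.11366)
d(N, m) = (-6 + N)/(2*m) (d(N, m) = (-6 + N)/((2*m)) = (-6 + N)*(1/(2*m)) = (-6 + N)/(2*m))
1/((-234 + O)/(1193 + d(-9, 64)) - 7876) = 1/((-234 - 114/1003)/(1193 + (½)*(-6 - 9)/64) - 7876) = 1/(-234816/(1003*(1193 + (½)*(1/64)*(-15))) - 7876) = 1/(-234816/(1003*(1193 - 15/128)) - 7876) = 1/(-234816/(1003*152689/128) - 7876) = 1/(-234816/1003*128/152689 - 7876) = 1/(-30056448/153147067 - 7876) = 1/(-1206216356140/153147067) = -153147067/1206216356140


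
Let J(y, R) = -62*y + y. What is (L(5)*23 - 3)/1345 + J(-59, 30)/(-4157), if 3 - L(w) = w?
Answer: -5044348/5591165 ≈ -0.90220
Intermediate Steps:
J(y, R) = -61*y
L(w) = 3 - w
(L(5)*23 - 3)/1345 + J(-59, 30)/(-4157) = ((3 - 1*5)*23 - 3)/1345 - 61*(-59)/(-4157) = ((3 - 5)*23 - 3)*(1/1345) + 3599*(-1/4157) = (-2*23 - 3)*(1/1345) - 3599/4157 = (-46 - 3)*(1/1345) - 3599/4157 = -49*1/1345 - 3599/4157 = -49/1345 - 3599/4157 = -5044348/5591165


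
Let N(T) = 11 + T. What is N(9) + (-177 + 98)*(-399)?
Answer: 31541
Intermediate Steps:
N(9) + (-177 + 98)*(-399) = (11 + 9) + (-177 + 98)*(-399) = 20 - 79*(-399) = 20 + 31521 = 31541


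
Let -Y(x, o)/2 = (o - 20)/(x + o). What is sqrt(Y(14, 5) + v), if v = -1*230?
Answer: 2*I*sqrt(20615)/19 ≈ 15.114*I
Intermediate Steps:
Y(x, o) = -2*(-20 + o)/(o + x) (Y(x, o) = -2*(o - 20)/(x + o) = -2*(-20 + o)/(o + x))
v = -230
sqrt(Y(14, 5) + v) = sqrt(2*(20 - 1*5)/(5 + 14) - 230) = sqrt(2*(20 - 5)/19 - 230) = sqrt(2*(1/19)*15 - 230) = sqrt(30/19 - 230) = sqrt(-4340/19) = 2*I*sqrt(20615)/19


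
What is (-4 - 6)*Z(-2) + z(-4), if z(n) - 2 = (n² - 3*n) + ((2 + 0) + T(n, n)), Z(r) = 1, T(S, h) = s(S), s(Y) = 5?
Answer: 27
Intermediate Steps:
T(S, h) = 5
z(n) = 9 + n² - 3*n (z(n) = 2 + ((n² - 3*n) + ((2 + 0) + 5)) = 2 + ((n² - 3*n) + (2 + 5)) = 2 + ((n² - 3*n) + 7) = 2 + (7 + n² - 3*n) = 9 + n² - 3*n)
(-4 - 6)*Z(-2) + z(-4) = (-4 - 6)*1 + (9 + (-4)² - 3*(-4)) = -10*1 + (9 + 16 + 12) = -10 + 37 = 27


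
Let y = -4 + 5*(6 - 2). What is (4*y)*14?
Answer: 896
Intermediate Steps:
y = 16 (y = -4 + 5*4 = -4 + 20 = 16)
(4*y)*14 = (4*16)*14 = 64*14 = 896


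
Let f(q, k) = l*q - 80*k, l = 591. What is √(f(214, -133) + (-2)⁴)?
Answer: √137130 ≈ 370.31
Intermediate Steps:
f(q, k) = -80*k + 591*q (f(q, k) = 591*q - 80*k = -80*k + 591*q)
√(f(214, -133) + (-2)⁴) = √((-80*(-133) + 591*214) + (-2)⁴) = √((10640 + 126474) + 16) = √(137114 + 16) = √137130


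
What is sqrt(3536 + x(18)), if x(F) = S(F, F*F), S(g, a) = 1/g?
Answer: sqrt(127298)/6 ≈ 59.465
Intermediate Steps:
x(F) = 1/F
sqrt(3536 + x(18)) = sqrt(3536 + 1/18) = sqrt(63649/18) = sqrt(127298)/6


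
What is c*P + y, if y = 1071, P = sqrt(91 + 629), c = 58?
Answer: 1071 + 696*sqrt(5) ≈ 2627.3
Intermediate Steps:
P = 12*sqrt(5) (P = sqrt(720) = 12*sqrt(5) ≈ 26.833)
c*P + y = 58*(12*sqrt(5)) + 1071 = 696*sqrt(5) + 1071 = 1071 + 696*sqrt(5)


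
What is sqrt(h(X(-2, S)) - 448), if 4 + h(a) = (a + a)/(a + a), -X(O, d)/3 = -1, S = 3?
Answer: I*sqrt(451) ≈ 21.237*I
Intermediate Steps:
X(O, d) = 3 (X(O, d) = -3*(-1) = 3)
h(a) = -3 (h(a) = -4 + (a + a)/(a + a) = -4 + (2*a)/((2*a)) = -4 + (2*a)*(1/(2*a)) = -4 + 1 = -3)
sqrt(h(X(-2, S)) - 448) = sqrt(-3 - 448) = sqrt(-451) = I*sqrt(451)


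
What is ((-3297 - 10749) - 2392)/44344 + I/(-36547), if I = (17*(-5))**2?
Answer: -20024891/35231308 ≈ -0.56838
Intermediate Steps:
I = 7225 (I = (-85)**2 = 7225)
((-3297 - 10749) - 2392)/44344 + I/(-36547) = ((-3297 - 10749) - 2392)/44344 + 7225/(-36547) = (-14046 - 2392)*(1/44344) + 7225*(-1/36547) = -16438*1/44344 - 7225/36547 = -8219/22172 - 7225/36547 = -20024891/35231308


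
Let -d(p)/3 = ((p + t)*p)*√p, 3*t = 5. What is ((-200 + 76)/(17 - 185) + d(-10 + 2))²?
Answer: (31 - 12768*I*√2)²/1764 ≈ -1.8483e+5 - 634.65*I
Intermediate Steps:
t = 5/3 (t = (⅓)*5 = 5/3 ≈ 1.6667)
d(p) = -3*p^(3/2)*(5/3 + p) (d(p) = -3*(p + 5/3)*p*√p = -3*(5/3 + p)*p*√p = -3*p*(5/3 + p)*√p = -3*p^(3/2)*(5/3 + p))
((-200 + 76)/(17 - 185) + d(-10 + 2))² = ((-200 + 76)/(17 - 185) + (-10 + 2)^(3/2)*(-5 - 3*(-10 + 2)))² = (-124/(-168) + (-8)^(3/2)*(-5 - 3*(-8)))² = (-124*(-1/168) + (-16*I*√2)*(-5 + 24))² = (31/42 - 16*I*√2*19)² = (31/42 - 304*I*√2)²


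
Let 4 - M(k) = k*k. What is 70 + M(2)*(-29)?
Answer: 70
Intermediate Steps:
M(k) = 4 - k**2 (M(k) = 4 - k*k = 4 - k**2)
70 + M(2)*(-29) = 70 + (4 - 1*2**2)*(-29) = 70 + (4 - 1*4)*(-29) = 70 + (4 - 4)*(-29) = 70 + 0*(-29) = 70 + 0 = 70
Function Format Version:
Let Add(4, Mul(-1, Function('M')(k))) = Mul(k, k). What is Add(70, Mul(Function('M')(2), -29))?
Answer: 70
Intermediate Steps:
Function('M')(k) = Add(4, Mul(-1, Pow(k, 2))) (Function('M')(k) = Add(4, Mul(-1, Mul(k, k))) = Add(4, Mul(-1, Pow(k, 2))))
Add(70, Mul(Function('M')(2), -29)) = Add(70, Mul(Add(4, Mul(-1, Pow(2, 2))), -29)) = Add(70, Mul(Add(4, Mul(-1, 4)), -29)) = Add(70, Mul(Add(4, -4), -29)) = Add(70, Mul(0, -29)) = Add(70, 0) = 70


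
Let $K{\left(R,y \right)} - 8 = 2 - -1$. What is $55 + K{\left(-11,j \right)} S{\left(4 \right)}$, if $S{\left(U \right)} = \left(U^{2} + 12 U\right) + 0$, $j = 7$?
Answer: $759$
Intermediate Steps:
$K{\left(R,y \right)} = 11$ ($K{\left(R,y \right)} = 8 + \left(2 - -1\right) = 8 + \left(2 + 1\right) = 8 + 3 = 11$)
$S{\left(U \right)} = U^{2} + 12 U$
$55 + K{\left(-11,j \right)} S{\left(4 \right)} = 55 + 11 \cdot 4 \left(12 + 4\right) = 55 + 11 \cdot 4 \cdot 16 = 55 + 11 \cdot 64 = 55 + 704 = 759$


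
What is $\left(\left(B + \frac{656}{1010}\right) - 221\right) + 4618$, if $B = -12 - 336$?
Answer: $\frac{2045073}{505} \approx 4049.6$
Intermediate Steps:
$B = -348$ ($B = -12 - 336 = -348$)
$\left(\left(B + \frac{656}{1010}\right) - 221\right) + 4618 = \left(\left(-348 + \frac{656}{1010}\right) - 221\right) + 4618 = \left(\left(-348 + 656 \cdot \frac{1}{1010}\right) - 221\right) + 4618 = \left(\left(-348 + \frac{328}{505}\right) - 221\right) + 4618 = \left(- \frac{175412}{505} - 221\right) + 4618 = - \frac{287017}{505} + 4618 = \frac{2045073}{505}$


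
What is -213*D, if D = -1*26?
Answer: 5538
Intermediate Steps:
D = -26
-213*D = -213*(-26) = 5538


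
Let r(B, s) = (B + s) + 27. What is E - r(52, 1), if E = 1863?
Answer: 1783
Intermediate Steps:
r(B, s) = 27 + B + s
E - r(52, 1) = 1863 - (27 + 52 + 1) = 1863 - 1*80 = 1863 - 80 = 1783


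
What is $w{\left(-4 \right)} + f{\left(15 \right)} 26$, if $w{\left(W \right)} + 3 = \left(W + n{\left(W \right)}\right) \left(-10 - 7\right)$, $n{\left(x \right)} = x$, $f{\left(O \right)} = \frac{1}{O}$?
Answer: $\frac{2021}{15} \approx 134.73$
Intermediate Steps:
$w{\left(W \right)} = -3 - 34 W$ ($w{\left(W \right)} = -3 + \left(W + W\right) \left(-10 - 7\right) = -3 + 2 W \left(-17\right) = -3 - 34 W$)
$w{\left(-4 \right)} + f{\left(15 \right)} 26 = \left(-3 - -136\right) + \frac{1}{15} \cdot 26 = \left(-3 + 136\right) + \frac{1}{15} \cdot 26 = 133 + \frac{26}{15} = \frac{2021}{15}$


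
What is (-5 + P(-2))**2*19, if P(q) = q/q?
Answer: 304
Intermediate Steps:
P(q) = 1
(-5 + P(-2))**2*19 = (-5 + 1)**2*19 = (-4)**2*19 = 16*19 = 304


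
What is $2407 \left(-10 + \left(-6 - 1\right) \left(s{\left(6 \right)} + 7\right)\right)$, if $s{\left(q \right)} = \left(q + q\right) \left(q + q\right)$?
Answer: $-2568269$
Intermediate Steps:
$s{\left(q \right)} = 4 q^{2}$ ($s{\left(q \right)} = 2 q 2 q = 4 q^{2}$)
$2407 \left(-10 + \left(-6 - 1\right) \left(s{\left(6 \right)} + 7\right)\right) = 2407 \left(-10 + \left(-6 - 1\right) \left(4 \cdot 6^{2} + 7\right)\right) = 2407 \left(-10 - 7 \left(4 \cdot 36 + 7\right)\right) = 2407 \left(-10 - 7 \left(144 + 7\right)\right) = 2407 \left(-10 - 1057\right) = 2407 \left(-1067\right) = -2568269$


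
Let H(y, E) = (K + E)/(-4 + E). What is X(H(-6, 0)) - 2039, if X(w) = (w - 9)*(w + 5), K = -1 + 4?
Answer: -33287/16 ≈ -2080.4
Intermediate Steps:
K = 3
H(y, E) = (3 + E)/(-4 + E)
X(w) = (-9 + w)*(5 + w)
X(H(-6, 0)) - 2039 = (-45 + ((3 + 0)/(-4 + 0))² - 4*(3 + 0)/(-4 + 0)) - 2039 = (-45 + (3/(-4))² - 4*3/(-4)) - 2039 = (-45 + (-¼*3)² - (-1)*3) - 2039 = (-45 + (-¾)² - 4*(-¾)) - 2039 = (-45 + 9/16 + 3) - 2039 = -663/16 - 2039 = -33287/16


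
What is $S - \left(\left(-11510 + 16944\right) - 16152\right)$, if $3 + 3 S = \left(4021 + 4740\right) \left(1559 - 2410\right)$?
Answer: $- \frac{7423460}{3} \approx -2.4745 \cdot 10^{6}$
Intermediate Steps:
$S = - \frac{7455614}{3}$ ($S = -1 + \frac{\left(4021 + 4740\right) \left(1559 - 2410\right)}{3} = -1 + \frac{8761 \left(-851\right)}{3} = -1 + \frac{1}{3} \left(-7455611\right) = -1 - \frac{7455611}{3} = - \frac{7455614}{3} \approx -2.4852 \cdot 10^{6}$)
$S - \left(\left(-11510 + 16944\right) - 16152\right) = - \frac{7455614}{3} - \left(\left(-11510 + 16944\right) - 16152\right) = - \frac{7455614}{3} - \left(5434 - 16152\right) = - \frac{7455614}{3} - -10718 = - \frac{7455614}{3} + 10718 = - \frac{7423460}{3}$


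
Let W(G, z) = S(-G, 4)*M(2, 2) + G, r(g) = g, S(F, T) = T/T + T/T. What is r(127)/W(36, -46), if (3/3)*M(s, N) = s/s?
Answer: 127/38 ≈ 3.3421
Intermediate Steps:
S(F, T) = 2 (S(F, T) = 1 + 1 = 2)
M(s, N) = 1 (M(s, N) = s/s = 1)
W(G, z) = 2 + G (W(G, z) = 2*1 + G = 2 + G)
r(127)/W(36, -46) = 127/(2 + 36) = 127/38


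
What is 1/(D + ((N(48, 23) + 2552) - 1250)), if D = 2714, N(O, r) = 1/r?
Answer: 23/92369 ≈ 0.00024900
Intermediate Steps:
1/(D + ((N(48, 23) + 2552) - 1250)) = 1/(2714 + ((1/23 + 2552) - 1250)) = 1/(2714 + (58697/23 - 1250)) = 1/(2714 + 29947/23) = 1/(92369/23) = 23/92369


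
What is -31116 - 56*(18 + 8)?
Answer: -32572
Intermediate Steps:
-31116 - 56*(18 + 8) = -31116 - 56*26 = -31116 - 1*1456 = -31116 - 1456 = -32572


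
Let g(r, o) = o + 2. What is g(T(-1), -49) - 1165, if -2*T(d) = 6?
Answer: -1212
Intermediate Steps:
T(d) = -3 (T(d) = -1/2*6 = -3)
g(r, o) = 2 + o
g(T(-1), -49) - 1165 = (2 - 49) - 1165 = -47 - 1165 = -1212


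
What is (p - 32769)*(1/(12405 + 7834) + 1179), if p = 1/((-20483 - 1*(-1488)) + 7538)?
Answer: -133709471931364/3460869 ≈ -3.8635e+7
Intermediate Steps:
p = -1/11457 (p = 1/((-20483 + 1488) + 7538) = 1/(-18995 + 7538) = 1/(-11457) = -1/11457 ≈ -8.7283e-5)
(p - 32769)*(1/(12405 + 7834) + 1179) = (-1/11457 - 32769)*(1/(12405 + 7834) + 1179) = -375434434*(1/20239 + 1179)/11457 = -375434434/11457*23861782/20239 = -133709471931364/3460869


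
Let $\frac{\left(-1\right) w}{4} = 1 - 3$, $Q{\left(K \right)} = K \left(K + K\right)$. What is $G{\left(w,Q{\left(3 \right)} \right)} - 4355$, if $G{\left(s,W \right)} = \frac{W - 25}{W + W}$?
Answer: $- \frac{156787}{36} \approx -4355.2$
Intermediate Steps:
$Q{\left(K \right)} = 2 K^{2}$ ($Q{\left(K \right)} = K 2 K = 2 K^{2}$)
$w = 8$ ($w = - 4 \left(1 - 3\right) = \left(-4\right) \left(-2\right) = 8$)
$G{\left(s,W \right)} = \frac{-25 + W}{2 W}$
$G{\left(w,Q{\left(3 \right)} \right)} - 4355 = \frac{-25 + 2 \cdot 3^{2}}{2 \cdot 2 \cdot 3^{2}} - 4355 = \frac{-25 + 2 \cdot 9}{2 \cdot 2 \cdot 9} - 4355 = \frac{-25 + 18}{2 \cdot 18} - 4355 = \frac{1}{2} \cdot \frac{1}{18} \left(-7\right) - 4355 = - \frac{7}{36} - 4355 = - \frac{156787}{36}$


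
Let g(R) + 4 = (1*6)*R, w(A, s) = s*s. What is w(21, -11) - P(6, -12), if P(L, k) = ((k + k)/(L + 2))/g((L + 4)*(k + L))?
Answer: 44041/364 ≈ 120.99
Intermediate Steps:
w(A, s) = s²
g(R) = -4 + 6*R (g(R) = -4 + (1*6)*R = -4 + 6*R)
P(L, k) = 2*k/((-4 + 6*(4 + L)*(L + k))*(2 + L)) (P(L, k) = ((k + k)/(L + 2))/(-4 + 6*((L + 4)*(k + L))) = ((2*k)/(2 + L))/(-4 + 6*((4 + L)*(L + k))) = (2*k/(2 + L))/(-4 + 6*(4 + L)*(L + k)) = 2*k/((-4 + 6*(4 + L)*(L + k))*(2 + L)))
w(21, -11) - P(6, -12) = (-11)² - (-12)/((2 + 6)*(-2 + 3*6² + 12*6 + 12*(-12) + 3*6*(-12))) = 121 - (-12)/(8*(-2 + 3*36 + 72 - 144 - 216)) = 121 - (-12)/(8*(-2 + 108 + 72 - 144 - 216)) = 121 - (-12)/(8*(-182)) = 121 - (-12)*(-1)/(8*182) = 121 - 1*3/364 = 121 - 3/364 = 44041/364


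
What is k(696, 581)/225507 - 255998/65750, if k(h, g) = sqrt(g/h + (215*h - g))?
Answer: -127999/32875 + sqrt(18051742230)/78476436 ≈ -3.8918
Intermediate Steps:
k(h, g) = sqrt(-g + 215*h + g/h) (k(h, g) = sqrt(g/h + (-g + 215*h)) = sqrt(-g + 215*h + g/h))
k(696, 581)/225507 - 255998/65750 = sqrt(-1*581 + 215*696 + 581/696)/225507 - 255998/65750 = sqrt(-581 + 149640 + 581*(1/696))*(1/225507) - 255998*1/65750 = sqrt(-581 + 149640 + 581/696)*(1/225507) - 127999/32875 = sqrt(103745645/696)*(1/225507) - 127999/32875 = (sqrt(18051742230)/348)*(1/225507) - 127999/32875 = sqrt(18051742230)/78476436 - 127999/32875 = -127999/32875 + sqrt(18051742230)/78476436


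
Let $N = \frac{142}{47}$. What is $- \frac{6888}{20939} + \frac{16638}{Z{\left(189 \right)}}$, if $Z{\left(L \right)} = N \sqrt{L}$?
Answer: $- \frac{6888}{20939} + \frac{130331 \sqrt{21}}{1491} \approx 400.24$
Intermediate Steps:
$N = \frac{142}{47}$ ($N = 142 \cdot \frac{1}{47} = \frac{142}{47} \approx 3.0213$)
$Z{\left(L \right)} = \frac{142 \sqrt{L}}{47}$
$- \frac{6888}{20939} + \frac{16638}{Z{\left(189 \right)}} = - \frac{6888}{20939} + \frac{16638}{\frac{142}{47} \sqrt{189}} = \left(-6888\right) \frac{1}{20939} + \frac{16638}{\frac{142}{47} \cdot 3 \sqrt{21}} = - \frac{6888}{20939} + \frac{16638}{\frac{426}{47} \sqrt{21}} = - \frac{6888}{20939} + 16638 \frac{47 \sqrt{21}}{8946} = - \frac{6888}{20939} + \frac{130331 \sqrt{21}}{1491}$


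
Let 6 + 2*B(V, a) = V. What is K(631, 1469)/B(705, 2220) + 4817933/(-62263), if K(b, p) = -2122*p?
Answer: -391542423835/43521837 ≈ -8996.5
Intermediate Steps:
B(V, a) = -3 + V/2
K(631, 1469)/B(705, 2220) + 4817933/(-62263) = (-2122*1469)/(-3 + (½)*705) + 4817933/(-62263) = -3117218/(-3 + 705/2) + 4817933*(-1/62263) = -3117218/699/2 - 4817933/62263 = -3117218*2/699 - 4817933/62263 = -6234436/699 - 4817933/62263 = -391542423835/43521837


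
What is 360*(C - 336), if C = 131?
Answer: -73800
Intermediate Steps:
360*(C - 336) = 360*(131 - 336) = 360*(-205) = -73800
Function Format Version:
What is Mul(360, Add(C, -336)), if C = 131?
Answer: -73800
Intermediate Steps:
Mul(360, Add(C, -336)) = Mul(360, Add(131, -336)) = Mul(360, -205) = -73800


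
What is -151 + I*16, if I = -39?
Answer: -775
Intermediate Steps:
-151 + I*16 = -151 - 39*16 = -151 - 624 = -775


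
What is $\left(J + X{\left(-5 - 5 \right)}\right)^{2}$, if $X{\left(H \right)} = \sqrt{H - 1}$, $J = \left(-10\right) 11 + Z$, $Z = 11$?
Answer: $\left(99 - i \sqrt{11}\right)^{2} \approx 9790.0 - 656.69 i$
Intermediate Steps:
$J = -99$ ($J = \left(-10\right) 11 + 11 = -110 + 11 = -99$)
$X{\left(H \right)} = \sqrt{-1 + H}$
$\left(J + X{\left(-5 - 5 \right)}\right)^{2} = \left(-99 + \sqrt{-1 - 10}\right)^{2} = \left(-99 + \sqrt{-11}\right)^{2} = \left(-99 + i \sqrt{11}\right)^{2}$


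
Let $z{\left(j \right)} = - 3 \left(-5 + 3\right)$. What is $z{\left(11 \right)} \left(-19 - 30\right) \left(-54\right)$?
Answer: $15876$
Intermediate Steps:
$z{\left(j \right)} = 6$ ($z{\left(j \right)} = \left(-3\right) \left(-2\right) = 6$)
$z{\left(11 \right)} \left(-19 - 30\right) \left(-54\right) = 6 \left(-19 - 30\right) \left(-54\right) = 6 \left(-49\right) \left(-54\right) = \left(-294\right) \left(-54\right) = 15876$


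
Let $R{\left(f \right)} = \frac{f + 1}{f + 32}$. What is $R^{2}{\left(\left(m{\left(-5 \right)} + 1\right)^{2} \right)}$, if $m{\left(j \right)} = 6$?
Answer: $\frac{2500}{6561} \approx 0.38104$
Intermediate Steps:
$R{\left(f \right)} = \frac{1 + f}{32 + f}$
$R^{2}{\left(\left(m{\left(-5 \right)} + 1\right)^{2} \right)} = \left(\frac{1 + \left(6 + 1\right)^{2}}{32 + \left(6 + 1\right)^{2}}\right)^{2} = \left(\frac{1 + 7^{2}}{32 + 7^{2}}\right)^{2} = \left(\frac{1 + 49}{32 + 49}\right)^{2} = \left(\frac{1}{81} \cdot 50\right)^{2} = \left(\frac{50}{81}\right)^{2} = \frac{2500}{6561}$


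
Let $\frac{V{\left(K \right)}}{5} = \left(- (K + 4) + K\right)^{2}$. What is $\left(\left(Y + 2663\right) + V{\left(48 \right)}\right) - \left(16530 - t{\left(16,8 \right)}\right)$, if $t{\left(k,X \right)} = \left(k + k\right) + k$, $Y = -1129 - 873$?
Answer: $-15741$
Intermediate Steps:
$Y = -2002$ ($Y = -1129 - 873 = -2002$)
$t{\left(k,X \right)} = 3 k$ ($t{\left(k,X \right)} = 2 k + k = 3 k$)
$V{\left(K \right)} = 80$ ($V{\left(K \right)} = 5 \left(- (K + 4) + K\right)^{2} = 5 \left(- (4 + K) + K\right)^{2} = 5 \left(\left(-4 - K\right) + K\right)^{2} = 5 \left(-4\right)^{2} = 5 \cdot 16 = 80$)
$\left(\left(Y + 2663\right) + V{\left(48 \right)}\right) - \left(16530 - t{\left(16,8 \right)}\right) = \left(\left(-2002 + 2663\right) + 80\right) - \left(16530 - 3 \cdot 16\right) = \left(661 + 80\right) - \left(16530 - 48\right) = 741 - \left(16530 - 48\right) = 741 - 16482 = -15741$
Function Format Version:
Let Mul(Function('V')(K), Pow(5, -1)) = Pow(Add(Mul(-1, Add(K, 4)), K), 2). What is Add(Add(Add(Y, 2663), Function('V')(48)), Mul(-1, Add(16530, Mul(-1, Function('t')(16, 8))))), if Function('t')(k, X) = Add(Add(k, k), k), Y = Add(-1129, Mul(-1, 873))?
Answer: -15741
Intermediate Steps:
Y = -2002 (Y = Add(-1129, -873) = -2002)
Function('t')(k, X) = Mul(3, k) (Function('t')(k, X) = Add(Mul(2, k), k) = Mul(3, k))
Function('V')(K) = 80 (Function('V')(K) = Mul(5, Pow(Add(Mul(-1, Add(K, 4)), K), 2)) = Mul(5, Pow(Add(Mul(-1, Add(4, K)), K), 2)) = Mul(5, Pow(Add(Add(-4, Mul(-1, K)), K), 2)) = Mul(5, Pow(-4, 2)) = Mul(5, 16) = 80)
Add(Add(Add(Y, 2663), Function('V')(48)), Mul(-1, Add(16530, Mul(-1, Function('t')(16, 8))))) = Add(Add(Add(-2002, 2663), 80), Mul(-1, Add(16530, Mul(-1, Mul(3, 16))))) = Add(Add(661, 80), Mul(-1, Add(16530, Mul(-1, 48)))) = Add(741, Mul(-1, Add(16530, -48))) = Add(741, Mul(-1, 16482)) = Add(741, -16482) = -15741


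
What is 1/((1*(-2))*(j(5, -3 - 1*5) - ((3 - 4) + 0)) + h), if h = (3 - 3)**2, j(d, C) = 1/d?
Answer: -5/12 ≈ -0.41667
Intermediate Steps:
h = 0 (h = 0**2 = 0)
1/((1*(-2))*(j(5, -3 - 1*5) - ((3 - 4) + 0)) + h) = 1/((1*(-2))*(1/5 - ((3 - 4) + 0)) + 0) = 1/(-2*(1/5 - (-1 + 0)) + 0) = 1/(-2*(1/5 - 1*(-1)) + 0) = 1/(-2*(1/5 + 1) + 0) = 1/(-2*6/5 + 0) = 1/(-12/5 + 0) = 1/(-12/5) = -5/12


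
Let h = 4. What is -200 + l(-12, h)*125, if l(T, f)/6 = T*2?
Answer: -18200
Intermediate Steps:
l(T, f) = 12*T (l(T, f) = 6*(T*2) = 6*(2*T) = 12*T)
-200 + l(-12, h)*125 = -200 + (12*(-12))*125 = -200 - 144*125 = -200 - 18000 = -18200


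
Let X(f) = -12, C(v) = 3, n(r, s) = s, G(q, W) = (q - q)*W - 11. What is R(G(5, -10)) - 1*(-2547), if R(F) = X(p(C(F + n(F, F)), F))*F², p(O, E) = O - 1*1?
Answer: 1095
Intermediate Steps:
G(q, W) = -11 (G(q, W) = 0*W - 11 = 0 - 11 = -11)
p(O, E) = -1 + O (p(O, E) = O - 1 = -1 + O)
R(F) = -12*F²
R(G(5, -10)) - 1*(-2547) = -12*(-11)² - 1*(-2547) = -12*121 + 2547 = -1452 + 2547 = 1095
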